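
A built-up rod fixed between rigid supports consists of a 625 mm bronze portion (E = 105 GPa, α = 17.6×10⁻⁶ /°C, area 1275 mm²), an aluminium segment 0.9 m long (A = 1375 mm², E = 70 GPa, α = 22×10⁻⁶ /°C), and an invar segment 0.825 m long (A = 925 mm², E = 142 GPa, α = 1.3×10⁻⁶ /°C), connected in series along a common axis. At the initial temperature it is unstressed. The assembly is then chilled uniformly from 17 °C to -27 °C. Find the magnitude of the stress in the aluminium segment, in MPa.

If the supports were absent, the total length change would be Σ αᵢΔT Lᵢ = 17.6×10⁻⁶×44×625 + 22×10⁻⁶×44×900 + 1.3×10⁻⁶×44×825 = 1.402 mm.
The walls prevent any net length change, so an axial force P (same in every segment) develops. Compatibility: P · Σ Lᵢ/(AᵢEᵢ) = δ_free.
Σ Lᵢ/(AᵢEᵢ) = 625/(1275×105×10³) + 900/(1375×70×10³) + 825/(925×142×10³) = 2.03×10⁻⁵ mm/N.
Hence P = δ_free / Σ(L/AE) = 1.402/2.03×10⁻⁵ = 69.08 kN (tensile).
σ_{aluminium} = P / A = 69080 / 1375 = 50.24 MPa.

σ ≈ 50.2 MPa (tensile)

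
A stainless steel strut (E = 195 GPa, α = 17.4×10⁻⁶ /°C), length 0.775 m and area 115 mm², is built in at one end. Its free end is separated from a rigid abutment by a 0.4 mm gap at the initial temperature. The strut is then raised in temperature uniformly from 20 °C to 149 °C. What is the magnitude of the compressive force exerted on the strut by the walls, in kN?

Unrestrained expansion: δ_free = αΔT L = 17.4×10⁻⁶ × 129 × 775 = 1.74 mm.
This exceeds the 0.4 mm gap, so the wall pushes back. The portion of expansion that must be recovered elastically is δ_free − gap = 1.74 − 0.4 = 1.34 mm.
That suppressed elongation corresponds to σ = E·Δ/L = 195×10³ × 1.34/775 = 337.1 MPa.
P = σA = 337.1 × 115 = 38.76 kN.

P ≈ 38.8 kN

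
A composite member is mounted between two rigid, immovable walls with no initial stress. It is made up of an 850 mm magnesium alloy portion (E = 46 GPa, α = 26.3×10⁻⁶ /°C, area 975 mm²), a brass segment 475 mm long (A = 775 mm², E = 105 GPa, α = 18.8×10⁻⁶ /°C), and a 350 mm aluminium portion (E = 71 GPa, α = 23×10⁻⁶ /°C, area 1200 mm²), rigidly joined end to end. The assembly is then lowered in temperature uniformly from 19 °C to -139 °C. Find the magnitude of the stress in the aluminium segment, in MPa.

σ ≈ 179 MPa (tensile)

If the supports were absent, the total length change would be Σ αᵢΔT Lᵢ = 26.3×10⁻⁶×158×850 + 18.8×10⁻⁶×158×475 + 23×10⁻⁶×158×350 = 6.215 mm.
Since the ends are fixed, an axial force P builds up, equal in every segment, with P · Σ Lᵢ/(AᵢEᵢ) = δ_free.
Σ Lᵢ/(AᵢEᵢ) = 850/(975×46×10³) + 475/(775×105×10³) + 350/(1200×71×10³) = 2.89×10⁻⁵ mm/N.
So P = 6.215 / 2.89×10⁻⁵ = 215.1 kN, tensile.
σ_{aluminium} = P / A = 215100 / 1200 = 179.2 MPa.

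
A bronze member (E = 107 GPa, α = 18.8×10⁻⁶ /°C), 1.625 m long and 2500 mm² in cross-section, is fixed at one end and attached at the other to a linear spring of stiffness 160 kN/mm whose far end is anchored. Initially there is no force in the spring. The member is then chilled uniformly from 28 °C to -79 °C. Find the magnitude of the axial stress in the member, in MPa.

σ ≈ 106 MPa (tensile)

If the spring were absent the member would shorten by αΔT L = 18.8×10⁻⁶ × 107 × 1625 = 3.269 mm.
With a force P in the spring, the elastic change of the member is PL/(AE) and that of the spring is P/k; compatibility requires their sum to equal δ_free.
P [ L/(AE) + 1/k ] = δ_free → P [ 1625/(2500×107×10³) + 1/(160×10³) ] = 3.269.
P = 3.269 / 1.232×10⁻⁵ = 265200 N.
σ = P/A = 265200/2500 = 106.1 MPa.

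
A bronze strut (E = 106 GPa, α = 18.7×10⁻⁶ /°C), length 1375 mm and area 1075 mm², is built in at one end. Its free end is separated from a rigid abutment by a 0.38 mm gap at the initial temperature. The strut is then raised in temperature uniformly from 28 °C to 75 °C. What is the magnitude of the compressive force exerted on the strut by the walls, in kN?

Free thermal elongation = αΔT L = 18.7×10⁻⁶ × 47 × 1375 = 1.208 mm.
This exceeds the 0.38 mm gap, so the wall pushes back. The portion of expansion that must be recovered elastically is δ_free − gap = 1.208 − 0.38 = 0.8285 mm.
Compatibility: PL/(AE) = 0.8285 mm, so σ = P/A = E × (0.8285/1375) = 63.87 MPa.
Force on the wall = σA = 63.87 × 1075 mm² = 68.66 kN.

P ≈ 68.7 kN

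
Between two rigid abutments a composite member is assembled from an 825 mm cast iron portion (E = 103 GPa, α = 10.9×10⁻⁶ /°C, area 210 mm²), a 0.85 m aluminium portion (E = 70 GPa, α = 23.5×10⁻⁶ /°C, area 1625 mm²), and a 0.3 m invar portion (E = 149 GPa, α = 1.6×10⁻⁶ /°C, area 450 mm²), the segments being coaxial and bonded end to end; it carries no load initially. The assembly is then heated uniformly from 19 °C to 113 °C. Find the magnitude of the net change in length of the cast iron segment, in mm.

With the walls removed the bar would change length by δ_free = Σ αᵢΔT Lᵢ = 10.9×10⁻⁶×94×825 + 23.5×10⁻⁶×94×850 + 1.6×10⁻⁶×94×300 = 2.768 mm.
The walls prevent any net length change, so an axial force P (same in every segment) develops. Compatibility: P · Σ Lᵢ/(AᵢEᵢ) = δ_free.
Σ Lᵢ/(AᵢEᵢ) = 825/(210×103×10³) + 850/(1625×70×10³) + 300/(450×149×10³) = 5.009×10⁻⁵ mm/N.
P = 2.768 / 5.009×10⁻⁵ = 55260 N = 55.26 kN, compressive.
For the cast iron segment, free thermal change = 10.9×10⁻⁶×94×825 = 0.8453 mm and elastic change from P = 55260×825/(210×103×10³) = 2.108 mm; these oppose, so the net change is 1.26 mm (segment shortens).

|ΔL| ≈ 1.26 mm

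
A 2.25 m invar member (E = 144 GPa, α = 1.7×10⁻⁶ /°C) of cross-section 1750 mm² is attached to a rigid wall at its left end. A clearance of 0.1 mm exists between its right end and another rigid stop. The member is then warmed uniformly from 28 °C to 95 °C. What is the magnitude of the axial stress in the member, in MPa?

Unrestrained expansion: δ_free = αΔT L = 1.7×10⁻⁶ × 67 × 2250 = 0.2563 mm.
This exceeds the 0.1 mm gap, so the wall pushes back. The portion of expansion that must be recovered elastically is δ_free − gap = 0.2563 − 0.1 = 0.1563 mm.
That suppressed elongation corresponds to σ = E·Δ/L = 144×10³ × 0.1563/2250 = 10 MPa.

σ ≈ 10 MPa (compressive)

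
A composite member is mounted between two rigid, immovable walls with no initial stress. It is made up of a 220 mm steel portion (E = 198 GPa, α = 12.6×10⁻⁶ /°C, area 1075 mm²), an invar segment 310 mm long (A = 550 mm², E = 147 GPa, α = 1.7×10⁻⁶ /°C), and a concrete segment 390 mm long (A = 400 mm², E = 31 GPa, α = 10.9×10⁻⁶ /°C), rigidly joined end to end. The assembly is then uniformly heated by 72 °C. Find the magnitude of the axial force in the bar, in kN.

With the walls removed the bar would change length by δ_free = Σ αᵢΔT Lᵢ = 12.6×10⁻⁶×72×220 + 1.7×10⁻⁶×72×310 + 10.9×10⁻⁶×72×390 = 0.5436 mm.
The rigid supports impose zero overall length change; the single axial force P common to all segments must satisfy P Σ Lᵢ/(AᵢEᵢ) = δ_free.
Σ Lᵢ/(AᵢEᵢ) = 220/(1075×198×10³) + 310/(550×147×10³) + 390/(400×31×10³) = 3.632×10⁻⁵ mm/N.
P = 0.5436 / 3.632×10⁻⁵ = 14970 N = 14.97 kN, compressive.

P ≈ 15 kN (compressive)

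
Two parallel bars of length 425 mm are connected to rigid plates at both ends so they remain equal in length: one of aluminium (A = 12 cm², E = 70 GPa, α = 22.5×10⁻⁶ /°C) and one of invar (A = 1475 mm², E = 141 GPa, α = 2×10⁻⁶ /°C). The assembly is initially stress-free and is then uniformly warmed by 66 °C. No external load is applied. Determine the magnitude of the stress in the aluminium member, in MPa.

σ ≈ 67.5 MPa (compressive)

The aluminium has the larger α, so on heating it would change length more than the invar if both were free. The rigid plates force a common final length, so the aluminium is put into compression and the invar into tension, with equal and opposite forces P (no external load).
Setting the final lengths equal and cancelling L: (α₁ − α₂)ΔT = P/(A₁E₁) + P/(A₂E₂).
|α₁ − α₂|·ΔT = 20.5×10⁻⁶ × 66 = 0.001353.
1/(A₁E₁) + 1/(A₂E₂) = 1/(1200×70×10³) + 1/(1475×141×10³) = 1.671×10⁻⁸ N⁻¹.
P = 0.001353 / 1.671×10⁻⁸ = 80950 N = 80.95 kN.
σ_{aluminium} = P/A₁ = 80950/1200 = 67.46 MPa, compressive.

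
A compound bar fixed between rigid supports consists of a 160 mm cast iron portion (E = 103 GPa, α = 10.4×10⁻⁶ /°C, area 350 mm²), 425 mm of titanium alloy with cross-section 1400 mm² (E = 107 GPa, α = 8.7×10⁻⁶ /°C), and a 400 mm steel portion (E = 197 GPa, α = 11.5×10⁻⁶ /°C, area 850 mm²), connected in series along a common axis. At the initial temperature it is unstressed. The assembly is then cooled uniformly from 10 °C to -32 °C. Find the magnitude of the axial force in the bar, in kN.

P ≈ 43.3 kN (tensile)

If the supports were absent, the total length change would be Σ αᵢΔT Lᵢ = 10.4×10⁻⁶×42×160 + 8.7×10⁻⁶×42×425 + 11.5×10⁻⁶×42×400 = 0.4184 mm.
Since the ends are fixed, an axial force P builds up, equal in every segment, with P · Σ Lᵢ/(AᵢEᵢ) = δ_free.
The series flexibility is Σ Lᵢ/(AᵢEᵢ) = 160/(350×103×10³) + 425/(1400×107×10³) + 400/(850×197×10³) = 9.664×10⁻⁶ mm/N.
Hence P = δ_free / Σ(L/AE) = 0.4184/9.664×10⁻⁶ = 43.29 kN (tensile).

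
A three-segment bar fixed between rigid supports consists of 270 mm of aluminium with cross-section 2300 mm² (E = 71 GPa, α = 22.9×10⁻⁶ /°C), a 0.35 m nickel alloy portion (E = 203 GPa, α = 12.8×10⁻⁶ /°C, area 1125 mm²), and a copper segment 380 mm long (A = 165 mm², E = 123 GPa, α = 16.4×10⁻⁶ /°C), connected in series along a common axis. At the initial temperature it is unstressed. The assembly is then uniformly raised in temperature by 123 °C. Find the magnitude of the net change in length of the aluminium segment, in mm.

If the supports were absent, the total length change would be Σ αᵢΔT Lᵢ = 22.9×10⁻⁶×123×270 + 12.8×10⁻⁶×123×350 + 16.4×10⁻⁶×123×380 = 2.078 mm.
Since the ends are fixed, an axial force P builds up, equal in every segment, with P · Σ Lᵢ/(AᵢEᵢ) = δ_free.
The series flexibility is Σ Lᵢ/(AᵢEᵢ) = 270/(2300×71×10³) + 350/(1125×203×10³) + 380/(165×123×10³) = 2.191×10⁻⁵ mm/N.
Hence P = δ_free / Σ(L/AE) = 2.078/2.191×10⁻⁵ = 94.85 kN (compressive).
For the aluminium segment, free thermal change = 22.9×10⁻⁶×123×270 = 0.7605 mm and elastic change from P = 94850×270/(2300×71×10³) = 0.1568 mm; these oppose, so the net change is 0.604 mm (segment lengthens).

|ΔL| ≈ 0.604 mm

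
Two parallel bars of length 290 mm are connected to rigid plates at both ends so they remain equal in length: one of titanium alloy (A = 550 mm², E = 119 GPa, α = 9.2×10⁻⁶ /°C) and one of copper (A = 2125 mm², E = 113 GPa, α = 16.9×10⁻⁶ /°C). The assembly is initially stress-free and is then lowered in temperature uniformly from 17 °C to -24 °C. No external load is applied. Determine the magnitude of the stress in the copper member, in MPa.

Both members must finish at the same length. With the larger α, the copper tends to over-contract; the plates restrain it, putting the copper in tension and the titanium alloy in compression. With no external load the two internal forces are equal and opposite, magnitude P.
Setting the final lengths equal and cancelling L: (α₁ − α₂)ΔT = P/(A₁E₁) + P/(A₂E₂).
|α₁ − α₂|·ΔT = 7.7×10⁻⁶ × 41 = 0.0003157.
1/(A₁E₁) + 1/(A₂E₂) = 1/(550×119×10³) + 1/(2125×113×10³) = 1.944×10⁻⁸ N⁻¹.
P = 0.0003157 / 1.944×10⁻⁸ = 16240 N = 16.24 kN.
σ_{copper} = P/A₂ = 16240/2125 = 7.641 MPa, tensile.

σ ≈ 7.64 MPa (tensile)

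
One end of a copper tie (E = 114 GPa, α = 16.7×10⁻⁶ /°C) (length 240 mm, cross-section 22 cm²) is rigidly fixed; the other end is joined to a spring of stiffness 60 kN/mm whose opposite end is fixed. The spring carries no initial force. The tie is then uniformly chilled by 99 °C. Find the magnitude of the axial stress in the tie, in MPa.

σ ≈ 10.2 MPa (tensile)

If the spring were absent the tie would shorten by αΔT L = 16.7×10⁻⁶ × 99 × 240 = 0.3968 mm.
With a force P in the spring, the elastic change of the tie is PL/(AE) and that of the spring is P/k; compatibility requires their sum to equal δ_free.
So P = δ_free / [L/(AE) + 1/k] = 0.3968 / [ 240/(2200×114×10³) + 1/(60×10³) ].
P = 0.3968 / 1.762×10⁻⁵ = 22510 N.
σ = P/A = 22510/2200 = 10.23 MPa.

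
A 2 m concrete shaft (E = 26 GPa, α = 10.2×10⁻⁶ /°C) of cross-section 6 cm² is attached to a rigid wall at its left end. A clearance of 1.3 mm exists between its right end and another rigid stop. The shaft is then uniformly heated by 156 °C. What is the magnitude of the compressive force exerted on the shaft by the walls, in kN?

Unrestrained expansion: δ_free = αΔT L = 10.2×10⁻⁶ × 156 × 2000 = 3.182 mm.
After closing the 1.3 mm clearance, 3.182 − 1.3 = 1.882 mm of expansion remains to be suppressed by the wall.
That suppressed elongation corresponds to σ = E·Δ/L = 26×10³ × 1.882/2000 = 24.47 MPa.
P = σA = 24.47 × 600 = 14.68 kN.

P ≈ 14.7 kN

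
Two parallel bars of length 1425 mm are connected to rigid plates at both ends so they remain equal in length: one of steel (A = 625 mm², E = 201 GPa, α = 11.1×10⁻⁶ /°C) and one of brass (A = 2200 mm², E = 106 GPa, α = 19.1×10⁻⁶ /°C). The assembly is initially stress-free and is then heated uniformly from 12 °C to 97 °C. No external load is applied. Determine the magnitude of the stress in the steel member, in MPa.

σ ≈ 88.8 MPa (tensile)

The brass has the larger α, so on heating it would change length more than the steel if both were free. The rigid plates force a common final length, so the brass is put into compression and the steel into tension, with equal and opposite forces P (no external load).
Equating the net (thermal + elastic) strains gives |α₁ − α₂|·ΔT = P·[1/(A₁E₁) + 1/(A₂E₂)].
|α₁ − α₂|·ΔT = 8×10⁻⁶ × 85 = 0.00068.
1/(A₁E₁) + 1/(A₂E₂) = 1/(625×201×10³) + 1/(2200×106×10³) = 1.225×10⁻⁸ N⁻¹.
So P = 0.00068 / 1.225×10⁻⁸ = 55.52 kN.
σ_{steel} = P/A₁ = 55520/625 = 88.83 MPa, tensile.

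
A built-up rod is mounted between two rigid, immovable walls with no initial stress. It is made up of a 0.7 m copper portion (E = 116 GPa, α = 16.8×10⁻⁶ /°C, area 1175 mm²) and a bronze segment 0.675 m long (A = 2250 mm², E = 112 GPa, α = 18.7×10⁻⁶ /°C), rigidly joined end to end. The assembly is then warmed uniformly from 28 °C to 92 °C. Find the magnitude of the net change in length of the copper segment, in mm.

|ΔL| ≈ 0.273 mm

With the walls removed the bar would change length by δ_free = Σ αᵢΔT Lᵢ = 16.8×10⁻⁶×64×700 + 18.7×10⁻⁶×64×675 = 1.56 mm.
The walls prevent any net length change, so an axial force P (same in every segment) develops. Compatibility: P · Σ Lᵢ/(AᵢEᵢ) = δ_free.
The series flexibility is Σ Lᵢ/(AᵢEᵢ) = 700/(1175×116×10³) + 675/(2250×112×10³) = 7.814×10⁻⁶ mm/N.
P = 1.56 / 7.814×10⁻⁶ = 199700 N = 199.7 kN, compressive.
For the copper segment, free thermal change = 16.8×10⁻⁶×64×700 = 0.7526 mm and elastic change from P = 199700×700/(1175×116×10³) = 1.026 mm; these oppose, so the net change is 0.273 mm (segment shortens).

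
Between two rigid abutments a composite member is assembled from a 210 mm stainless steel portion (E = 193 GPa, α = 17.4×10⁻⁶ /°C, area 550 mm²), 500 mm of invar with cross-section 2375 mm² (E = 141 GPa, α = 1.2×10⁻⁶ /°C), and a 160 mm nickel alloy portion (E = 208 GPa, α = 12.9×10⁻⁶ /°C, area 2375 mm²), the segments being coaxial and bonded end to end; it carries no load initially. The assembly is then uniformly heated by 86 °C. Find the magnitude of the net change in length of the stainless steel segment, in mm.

Free thermal expansion of the whole bar: Σ αᵢΔT Lᵢ = 17.4×10⁻⁶×86×210 + 1.2×10⁻⁶×86×500 + 12.9×10⁻⁶×86×160 = 0.5433 mm.
Since the ends are fixed, an axial force P builds up, equal in every segment, with P · Σ Lᵢ/(AᵢEᵢ) = δ_free.
Σ Lᵢ/(AᵢEᵢ) = 210/(550×193×10³) + 500/(2375×141×10³) + 160/(2375×208×10³) = 3.795×10⁻⁶ mm/N.
Hence P = δ_free / Σ(L/AE) = 0.5433/3.795×10⁻⁶ = 143.2 kN (compressive).
For the stainless steel segment, free thermal change = 17.4×10⁻⁶×86×210 = 0.3142 mm and elastic change from P = 143200×210/(550×193×10³) = 0.2832 mm; these oppose, so the net change is 0.031 mm (segment lengthens).

|ΔL| ≈ 0.031 mm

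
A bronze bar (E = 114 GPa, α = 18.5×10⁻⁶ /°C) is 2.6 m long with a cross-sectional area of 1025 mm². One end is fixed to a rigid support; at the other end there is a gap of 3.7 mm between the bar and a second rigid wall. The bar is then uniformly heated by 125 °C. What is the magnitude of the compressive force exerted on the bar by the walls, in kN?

Unrestrained expansion: δ_free = αΔT L = 18.5×10⁻⁶ × 125 × 2600 = 6.012 mm.
After closing the 3.7 mm clearance, 6.012 − 3.7 = 2.312 mm of expansion remains to be suppressed by the wall.
So σ = E(δ_free − g)/L = 114×10³ × 2.312/2600 = 101.4 MPa.
Force on the wall = σA = 101.4 × 1025 mm² = 103.9 kN.

P ≈ 104 kN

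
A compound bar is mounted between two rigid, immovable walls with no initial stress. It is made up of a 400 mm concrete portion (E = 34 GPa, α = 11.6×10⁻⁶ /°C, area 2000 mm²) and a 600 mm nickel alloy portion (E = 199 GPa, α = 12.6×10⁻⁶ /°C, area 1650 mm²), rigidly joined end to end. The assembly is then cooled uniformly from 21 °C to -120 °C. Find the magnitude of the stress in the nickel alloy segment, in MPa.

σ ≈ 135 MPa (tensile)

Free thermal contraction of the whole bar: Σ αᵢΔT Lᵢ = 11.6×10⁻⁶×141×400 + 12.6×10⁻⁶×141×600 = 1.72 mm.
The rigid supports impose zero overall length change; the single axial force P common to all segments must satisfy P Σ Lᵢ/(AᵢEᵢ) = δ_free.
The series flexibility is Σ Lᵢ/(AᵢEᵢ) = 400/(2000×34×10³) + 600/(1650×199×10³) = 7.71×10⁻⁶ mm/N.
Hence P = δ_free / Σ(L/AE) = 1.72/7.71×10⁻⁶ = 223.1 kN (tensile).
σ_{nickel alloy} = P / A = 223100 / 1650 = 135.2 MPa.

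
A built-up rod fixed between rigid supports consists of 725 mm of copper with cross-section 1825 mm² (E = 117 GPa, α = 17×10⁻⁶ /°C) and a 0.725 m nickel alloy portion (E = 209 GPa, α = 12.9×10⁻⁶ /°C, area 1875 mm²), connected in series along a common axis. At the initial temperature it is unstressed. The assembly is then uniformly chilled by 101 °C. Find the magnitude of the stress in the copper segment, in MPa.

Free thermal contraction of the whole bar: Σ αᵢΔT Lᵢ = 17×10⁻⁶×101×725 + 12.9×10⁻⁶×101×725 = 2.189 mm.
The walls prevent any net length change, so an axial force P (same in every segment) develops. Compatibility: P · Σ Lᵢ/(AᵢEᵢ) = δ_free.
Σ Lᵢ/(AᵢEᵢ) = 725/(1825×117×10³) + 725/(1875×209×10³) = 5.245×10⁻⁶ mm/N.
Hence P = δ_free / Σ(L/AE) = 2.189/5.245×10⁻⁶ = 417.4 kN (tensile).
σ_{copper} = P / A = 417400 / 1825 = 228.7 MPa.

σ ≈ 229 MPa (tensile)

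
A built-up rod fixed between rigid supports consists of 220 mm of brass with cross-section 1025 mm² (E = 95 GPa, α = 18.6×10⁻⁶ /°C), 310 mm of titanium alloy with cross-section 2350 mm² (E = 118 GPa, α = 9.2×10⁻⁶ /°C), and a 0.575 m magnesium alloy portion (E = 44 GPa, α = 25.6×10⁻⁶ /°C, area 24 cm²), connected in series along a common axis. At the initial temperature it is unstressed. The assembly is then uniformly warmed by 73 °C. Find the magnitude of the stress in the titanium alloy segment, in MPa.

With the walls removed the bar would change length by δ_free = Σ αᵢΔT Lᵢ = 18.6×10⁻⁶×73×220 + 9.2×10⁻⁶×73×310 + 25.6×10⁻⁶×73×575 = 1.581 mm.
The walls prevent any net length change, so an axial force P (same in every segment) develops. Compatibility: P · Σ Lᵢ/(AᵢEᵢ) = δ_free.
Σ Lᵢ/(AᵢEᵢ) = 220/(1025×95×10³) + 310/(2350×118×10³) + 575/(2400×44×10³) = 8.822×10⁻⁶ mm/N.
So P = 1.581 / 8.822×10⁻⁶ = 179.3 kN, compressive.
σ_{titanium alloy} = P / A = 179300 / 2350 = 76.28 MPa.

σ ≈ 76.3 MPa (compressive)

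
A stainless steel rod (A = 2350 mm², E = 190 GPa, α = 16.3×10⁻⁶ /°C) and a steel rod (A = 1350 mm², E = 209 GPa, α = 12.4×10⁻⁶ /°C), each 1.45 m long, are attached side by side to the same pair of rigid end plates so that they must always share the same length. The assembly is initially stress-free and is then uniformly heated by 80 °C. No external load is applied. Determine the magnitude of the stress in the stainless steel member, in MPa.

Equilibrium of a rigid end plate with no external load gives equal and opposite internal forces ±P in the two members. Since α_{stainless steel} > α_{steel}, heating drives the stainless steel into compression and the steel into tension.
Equating the net (thermal + elastic) strains gives |α₁ − α₂|·ΔT = P·[1/(A₁E₁) + 1/(A₂E₂)].
|α₁ − α₂|·ΔT = 3.9×10⁻⁶ × 80 = 0.000312.
1/(A₁E₁) + 1/(A₂E₂) = 1/(2350×190×10³) + 1/(1350×209×10³) = 5.784×10⁻⁹ N⁻¹.
So P = 0.000312 / 5.784×10⁻⁹ = 53.94 kN.
σ_{stainless steel} = P/A₁ = 53940/2350 = 22.95 MPa, compressive.

σ ≈ 23 MPa (compressive)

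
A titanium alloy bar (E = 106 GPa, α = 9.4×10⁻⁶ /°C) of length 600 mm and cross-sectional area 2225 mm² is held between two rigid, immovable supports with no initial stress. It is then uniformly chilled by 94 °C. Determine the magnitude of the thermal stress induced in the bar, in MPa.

σ ≈ 93.7 MPa (tensile)

Because both ends are immovable the net strain is zero, and the suppressed thermal strain is αΔT = 9.4×10⁻⁶ × 94 = 883.6×10⁻⁶.
Hence σ = E·αΔT = 106×10³ × 883.6×10⁻⁶ = 93.66 MPa, tensile.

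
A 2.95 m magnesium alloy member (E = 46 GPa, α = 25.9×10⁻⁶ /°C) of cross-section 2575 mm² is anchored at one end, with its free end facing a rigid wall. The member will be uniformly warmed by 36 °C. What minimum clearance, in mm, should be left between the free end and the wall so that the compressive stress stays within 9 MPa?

With no wall the member would lengthen by αΔT L = 25.9×10⁻⁶ × 36 × 2950 = 2.751 mm.
A stress of 9 MPa corresponds to the wall pushing the member back by σL/E = 9×2950/(46×10³) = 0.5772 mm.
The gap must absorb the remainder: g_min = 2.751 − 0.5772 = 2.173 mm.

g ≈ 2.17 mm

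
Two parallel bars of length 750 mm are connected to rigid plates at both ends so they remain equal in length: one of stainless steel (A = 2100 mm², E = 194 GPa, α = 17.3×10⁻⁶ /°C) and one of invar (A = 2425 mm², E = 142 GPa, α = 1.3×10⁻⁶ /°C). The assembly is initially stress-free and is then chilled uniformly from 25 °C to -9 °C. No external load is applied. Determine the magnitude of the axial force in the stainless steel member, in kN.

Equilibrium of a rigid end plate with no external load gives equal and opposite internal forces ±P in the two members. Since α_{stainless steel} > α_{invar}, cooling drives the stainless steel into tension and the invar into compression.
Setting the final lengths equal and cancelling L: (α₁ − α₂)ΔT = P/(A₁E₁) + P/(A₂E₂).
|α₁ − α₂|·ΔT = 16×10⁻⁶ × 34 = 0.000544.
1/(A₁E₁) + 1/(A₂E₂) = 1/(2100×194×10³) + 1/(2425×142×10³) = 5.359×10⁻⁹ N⁻¹.
So P = 0.000544 / 5.359×10⁻⁹ = 101.5 kN.

P ≈ 102 kN (tensile in the stainless steel)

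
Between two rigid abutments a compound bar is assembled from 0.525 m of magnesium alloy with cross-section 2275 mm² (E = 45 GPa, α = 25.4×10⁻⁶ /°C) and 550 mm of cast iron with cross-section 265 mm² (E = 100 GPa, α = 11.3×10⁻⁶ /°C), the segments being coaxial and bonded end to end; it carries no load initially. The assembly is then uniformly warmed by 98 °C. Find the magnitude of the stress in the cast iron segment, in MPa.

If the supports were absent, the total length change would be Σ αᵢΔT Lᵢ = 25.4×10⁻⁶×98×525 + 11.3×10⁻⁶×98×550 = 1.916 mm.
Since the ends are fixed, an axial force P builds up, equal in every segment, with P · Σ Lᵢ/(AᵢEᵢ) = δ_free.
Σ Lᵢ/(AᵢEᵢ) = 525/(2275×45×10³) + 550/(265×100×10³) = 2.588×10⁻⁵ mm/N.
So P = 1.916 / 2.588×10⁻⁵ = 74.02 kN, compressive.
σ_{cast iron} = P / A = 74020 / 265 = 279.3 MPa.

σ ≈ 279 MPa (compressive)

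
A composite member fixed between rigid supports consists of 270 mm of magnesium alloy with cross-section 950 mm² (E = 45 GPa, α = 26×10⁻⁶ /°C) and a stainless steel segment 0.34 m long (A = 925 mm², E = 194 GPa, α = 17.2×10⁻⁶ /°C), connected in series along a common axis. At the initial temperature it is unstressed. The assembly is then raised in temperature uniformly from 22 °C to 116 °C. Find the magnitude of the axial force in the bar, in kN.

P ≈ 147 kN (compressive)

If the supports were absent, the total length change would be Σ αᵢΔT Lᵢ = 26×10⁻⁶×94×270 + 17.2×10⁻⁶×94×340 = 1.21 mm.
Since the ends are fixed, an axial force P builds up, equal in every segment, with P · Σ Lᵢ/(AᵢEᵢ) = δ_free.
The series flexibility is Σ Lᵢ/(AᵢEᵢ) = 270/(950×45×10³) + 340/(925×194×10³) = 8.21×10⁻⁶ mm/N.
So P = 1.21 / 8.21×10⁻⁶ = 147.3 kN, compressive.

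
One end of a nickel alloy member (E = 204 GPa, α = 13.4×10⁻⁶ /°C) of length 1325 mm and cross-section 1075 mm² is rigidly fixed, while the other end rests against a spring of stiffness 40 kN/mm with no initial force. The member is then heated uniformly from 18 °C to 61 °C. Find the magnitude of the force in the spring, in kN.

P ≈ 24.6 kN

The unrestrained thermal change is αΔT L = 13.4×10⁻⁶ × 43 × 1325 = 0.7635 mm.
Let P be the compressive force at the spring. The member shortens elastically by PL/(AE) and the spring compresses by P/k; together these equal δ_free.
So P = δ_free / [L/(AE) + 1/k] = 0.7635 / [ 1325/(1075×204×10³) + 1/(40×10³) ].
P = 0.7635 / 3.104×10⁻⁵ = 24590 N.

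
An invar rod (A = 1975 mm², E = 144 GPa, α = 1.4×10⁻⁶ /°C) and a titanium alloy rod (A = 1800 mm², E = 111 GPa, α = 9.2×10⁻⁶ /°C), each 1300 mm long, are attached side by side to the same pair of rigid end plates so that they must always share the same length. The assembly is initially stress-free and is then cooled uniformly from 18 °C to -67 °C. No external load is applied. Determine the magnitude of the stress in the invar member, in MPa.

Both members must finish at the same length. With the larger α, the titanium alloy tends to over-contract; the plates restrain it, putting the titanium alloy in tension and the invar in compression. With no external load the two internal forces are equal and opposite, magnitude P.
Compatibility of the two members (thermal + elastic change equal): (α₁ − α₂)ΔT = P·[1/(A₁E₁) + 1/(A₂E₂)].
|α₁ − α₂|·ΔT = 7.8×10⁻⁶ × 85 = 0.000663.
1/(A₁E₁) + 1/(A₂E₂) = 1/(1975×144×10³) + 1/(1800×111×10³) = 8.521×10⁻⁹ N⁻¹.
So P = 0.000663 / 8.521×10⁻⁹ = 77.81 kN.
σ_{invar} = P/A₁ = 77810/1975 = 39.4 MPa, compressive.

σ ≈ 39.4 MPa (compressive)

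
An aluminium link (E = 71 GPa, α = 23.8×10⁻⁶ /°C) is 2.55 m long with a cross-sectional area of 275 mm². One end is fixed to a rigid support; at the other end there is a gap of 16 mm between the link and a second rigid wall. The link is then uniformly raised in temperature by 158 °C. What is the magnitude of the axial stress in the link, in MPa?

σ ≈ 0 MPa

If the wall were absent the link would grow by αΔT L = 23.8×10⁻⁶ × 158 × 2550 = 9.589 mm.
Since δ_free = 9.59 mm is less than the 16 mm gap, the link never touches the wall. No axial force develops.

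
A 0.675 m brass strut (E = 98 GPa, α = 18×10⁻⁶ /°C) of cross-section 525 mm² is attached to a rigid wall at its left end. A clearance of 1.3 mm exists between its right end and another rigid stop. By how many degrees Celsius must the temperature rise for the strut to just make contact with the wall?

ΔT ≈ 107 °C

The gap closes when αΔT L = 1.3 mm, since the strut is still unstressed at that instant.
ΔT = 1.3 / (18×10⁻⁶ × 675) = 107 °C.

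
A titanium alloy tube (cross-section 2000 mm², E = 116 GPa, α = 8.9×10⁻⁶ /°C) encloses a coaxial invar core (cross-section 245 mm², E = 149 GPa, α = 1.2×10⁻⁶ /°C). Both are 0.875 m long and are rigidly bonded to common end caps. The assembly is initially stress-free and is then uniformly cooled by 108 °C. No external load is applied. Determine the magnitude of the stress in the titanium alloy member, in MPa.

The titanium alloy has the larger α, so on cooling it would change length more than the invar if both were free. The rigid plates force a common final length, so the titanium alloy is put into tension and the invar into compression, with equal and opposite forces P (no external load).
Setting the final lengths equal and cancelling L: (α₁ − α₂)ΔT = P/(A₁E₁) + P/(A₂E₂).
|α₁ − α₂|·ΔT = 7.7×10⁻⁶ × 108 = 0.0008316.
1/(A₁E₁) + 1/(A₂E₂) = 1/(2000×116×10³) + 1/(245×149×10³) = 3.17×10⁻⁸ N⁻¹.
So P = 0.0008316 / 3.17×10⁻⁸ = 26.23 kN.
σ_{titanium alloy} = P/A₁ = 26230/2000 = 13.12 MPa, tensile.

σ ≈ 13.1 MPa (tensile)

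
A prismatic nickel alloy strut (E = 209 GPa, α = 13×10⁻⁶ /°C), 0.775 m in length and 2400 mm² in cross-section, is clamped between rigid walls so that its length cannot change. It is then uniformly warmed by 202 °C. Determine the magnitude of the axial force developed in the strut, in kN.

The ends cannot move, so σ = EαΔT = 209×10³ × 13×10⁻⁶ × 202 = 548.8 MPa.
Then P = σA = 548.8 × 2400 mm² = 1317 kN, compressive.

P ≈ 1320 kN (compressive)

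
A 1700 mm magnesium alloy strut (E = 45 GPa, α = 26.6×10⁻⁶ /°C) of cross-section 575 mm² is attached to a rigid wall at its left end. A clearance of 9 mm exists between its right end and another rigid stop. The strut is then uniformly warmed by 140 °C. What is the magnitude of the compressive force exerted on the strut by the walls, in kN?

P ≈ 0 kN

Free thermal elongation = αΔT L = 26.6×10⁻⁶ × 140 × 1700 = 6.331 mm.
Since δ_free = 6.33 mm is less than the 9 mm gap, the strut never touches the wall. No axial force develops.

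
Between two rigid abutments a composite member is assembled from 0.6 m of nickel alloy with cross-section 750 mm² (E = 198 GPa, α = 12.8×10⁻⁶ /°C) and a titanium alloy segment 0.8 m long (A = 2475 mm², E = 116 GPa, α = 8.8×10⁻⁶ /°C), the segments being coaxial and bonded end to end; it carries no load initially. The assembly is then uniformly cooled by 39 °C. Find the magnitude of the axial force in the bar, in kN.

P ≈ 84.1 kN (tensile)

With the walls removed the bar would change length by δ_free = Σ αᵢΔT Lᵢ = 12.8×10⁻⁶×39×600 + 8.8×10⁻⁶×39×800 = 0.5741 mm.
The rigid supports impose zero overall length change; the single axial force P common to all segments must satisfy P Σ Lᵢ/(AᵢEᵢ) = δ_free.
The series flexibility is Σ Lᵢ/(AᵢEᵢ) = 600/(750×198×10³) + 800/(2475×116×10³) = 6.827×10⁻⁶ mm/N.
Hence P = δ_free / Σ(L/AE) = 0.5741/6.827×10⁻⁶ = 84.09 kN (tensile).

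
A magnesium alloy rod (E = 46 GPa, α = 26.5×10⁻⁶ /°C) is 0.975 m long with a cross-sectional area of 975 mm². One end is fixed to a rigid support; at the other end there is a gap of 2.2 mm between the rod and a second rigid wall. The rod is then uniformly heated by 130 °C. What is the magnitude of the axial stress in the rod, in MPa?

σ ≈ 54.7 MPa (compressive)

Free thermal elongation = αΔT L = 26.5×10⁻⁶ × 130 × 975 = 3.359 mm.
This exceeds the 2.2 mm gap, so the wall pushes back. The portion of expansion that must be recovered elastically is δ_free − gap = 3.359 − 2.2 = 1.159 mm.
That suppressed elongation corresponds to σ = E·Δ/L = 46×10³ × 1.159/975 = 54.68 MPa.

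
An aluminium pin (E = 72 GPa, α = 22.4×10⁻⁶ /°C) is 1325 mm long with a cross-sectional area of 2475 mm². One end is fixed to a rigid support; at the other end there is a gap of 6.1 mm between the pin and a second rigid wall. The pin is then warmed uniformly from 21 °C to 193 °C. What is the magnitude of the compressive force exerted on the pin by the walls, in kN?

Unrestrained expansion: δ_free = αΔT L = 22.4×10⁻⁶ × 172 × 1325 = 5.105 mm.
This is smaller than the 6.1 mm clearance, so the pin expands freely without reaching the stop — the stress is zero.

P ≈ 0 kN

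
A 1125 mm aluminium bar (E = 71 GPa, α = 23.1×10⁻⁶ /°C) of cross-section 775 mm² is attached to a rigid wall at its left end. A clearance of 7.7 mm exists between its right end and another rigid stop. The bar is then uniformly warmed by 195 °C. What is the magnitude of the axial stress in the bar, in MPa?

σ ≈ 0 MPa

If the wall were absent the bar would grow by αΔT L = 23.1×10⁻⁶ × 195 × 1125 = 5.068 mm.
Since δ_free = 5.07 mm is less than the 7.7 mm gap, the bar never touches the wall. No axial force develops.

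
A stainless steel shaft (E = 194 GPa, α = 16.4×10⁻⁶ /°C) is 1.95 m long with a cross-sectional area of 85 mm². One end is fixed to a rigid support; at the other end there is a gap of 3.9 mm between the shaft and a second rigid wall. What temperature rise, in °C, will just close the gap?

ΔT ≈ 122 °C

The gap closes when αΔT L = 3.9 mm, since the shaft is still unstressed at that instant.
So ΔT = g/(αL) = 3.9/(16.4×10⁻⁶ × 1950) = 122 °C.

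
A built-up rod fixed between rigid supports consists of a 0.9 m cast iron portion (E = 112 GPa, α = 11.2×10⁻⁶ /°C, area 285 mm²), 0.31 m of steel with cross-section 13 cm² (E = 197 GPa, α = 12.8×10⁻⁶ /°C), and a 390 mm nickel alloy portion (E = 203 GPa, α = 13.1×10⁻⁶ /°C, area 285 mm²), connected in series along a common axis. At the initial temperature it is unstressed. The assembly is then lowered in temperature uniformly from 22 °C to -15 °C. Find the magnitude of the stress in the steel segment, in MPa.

σ ≈ 15.1 MPa (tensile)

Free thermal contraction of the whole bar: Σ αᵢΔT Lᵢ = 11.2×10⁻⁶×37×900 + 12.8×10⁻⁶×37×310 + 13.1×10⁻⁶×37×390 = 0.7088 mm.
Since the ends are fixed, an axial force P builds up, equal in every segment, with P · Σ Lᵢ/(AᵢEᵢ) = δ_free.
Σ Lᵢ/(AᵢEᵢ) = 900/(285×112×10³) + 310/(1300×197×10³) + 390/(285×203×10³) = 3.615×10⁻⁵ mm/N.
So P = 0.7088 / 3.615×10⁻⁵ = 19.61 kN, tensile.
σ_{steel} = P / A = 19610 / 1300 = 15.08 MPa.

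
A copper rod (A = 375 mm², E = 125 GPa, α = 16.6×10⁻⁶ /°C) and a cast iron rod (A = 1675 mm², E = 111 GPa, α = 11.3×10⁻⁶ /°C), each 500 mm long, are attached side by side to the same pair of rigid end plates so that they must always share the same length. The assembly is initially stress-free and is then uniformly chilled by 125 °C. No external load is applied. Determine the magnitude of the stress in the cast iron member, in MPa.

σ ≈ 14.8 MPa (compressive)

Equilibrium of a rigid end plate with no external load gives equal and opposite internal forces ±P in the two members. Since α_{copper} > α_{cast iron}, cooling drives the copper into tension and the cast iron into compression.
Setting the final lengths equal and cancelling L: (α₁ − α₂)ΔT = P/(A₁E₁) + P/(A₂E₂).
|α₁ − α₂|·ΔT = 5.3×10⁻⁶ × 125 = 0.0006625.
1/(A₁E₁) + 1/(A₂E₂) = 1/(375×125×10³) + 1/(1675×111×10³) = 2.671×10⁻⁸ N⁻¹.
So P = 0.0006625 / 2.671×10⁻⁸ = 24.8 kN.
σ_{cast iron} = P/A₂ = 24800/1675 = 14.81 MPa, compressive.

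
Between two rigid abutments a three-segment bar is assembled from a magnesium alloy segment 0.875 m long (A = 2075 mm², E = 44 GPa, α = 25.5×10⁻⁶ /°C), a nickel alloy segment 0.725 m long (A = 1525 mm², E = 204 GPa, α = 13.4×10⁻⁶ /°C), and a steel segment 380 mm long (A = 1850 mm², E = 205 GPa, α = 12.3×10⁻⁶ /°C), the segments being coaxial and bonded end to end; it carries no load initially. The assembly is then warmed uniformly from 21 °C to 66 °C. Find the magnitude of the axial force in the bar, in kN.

P ≈ 128 kN (compressive)

Free thermal expansion of the whole bar: Σ αᵢΔT Lᵢ = 25.5×10⁻⁶×45×875 + 13.4×10⁻⁶×45×725 + 12.3×10⁻⁶×45×380 = 1.652 mm.
The walls prevent any net length change, so an axial force P (same in every segment) develops. Compatibility: P · Σ Lᵢ/(AᵢEᵢ) = δ_free.
Σ Lᵢ/(AᵢEᵢ) = 875/(2075×44×10³) + 725/(1525×204×10³) + 380/(1850×205×10³) = 1.292×10⁻⁵ mm/N.
Hence P = δ_free / Σ(L/AE) = 1.652/1.292×10⁻⁵ = 127.9 kN (compressive).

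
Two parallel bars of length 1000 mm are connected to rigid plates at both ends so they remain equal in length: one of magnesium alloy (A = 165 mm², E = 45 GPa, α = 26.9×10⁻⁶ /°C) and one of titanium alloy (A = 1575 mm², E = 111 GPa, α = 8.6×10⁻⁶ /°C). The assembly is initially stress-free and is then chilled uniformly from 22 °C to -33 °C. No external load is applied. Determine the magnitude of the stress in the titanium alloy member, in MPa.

σ ≈ 4.55 MPa (compressive)

Equilibrium of a rigid end plate with no external load gives equal and opposite internal forces ±P in the two members. Since α_{magnesium alloy} > α_{titanium alloy}, cooling drives the magnesium alloy into tension and the titanium alloy into compression.
Setting the final lengths equal and cancelling L: (α₁ − α₂)ΔT = P/(A₁E₁) + P/(A₂E₂).
|α₁ − α₂|·ΔT = 18.3×10⁻⁶ × 55 = 0.001006.
1/(A₁E₁) + 1/(A₂E₂) = 1/(165×45×10³) + 1/(1575×111×10³) = 1.404×10⁻⁷ N⁻¹.
So P = 0.001006 / 1.404×10⁻⁷ = 7.169 kN.
σ_{titanium alloy} = P/A₂ = 7169/1575 = 4.552 MPa, compressive.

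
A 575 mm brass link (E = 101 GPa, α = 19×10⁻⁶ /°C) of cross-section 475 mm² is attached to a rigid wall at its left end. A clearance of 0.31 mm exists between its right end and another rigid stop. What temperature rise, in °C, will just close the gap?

ΔT ≈ 28.4 °C

Contact occurs when the free expansion equals the gap: αΔT L = 0.31 mm.
So ΔT = g/(αL) = 0.31/(19×10⁻⁶ × 575) = 28.38 °C.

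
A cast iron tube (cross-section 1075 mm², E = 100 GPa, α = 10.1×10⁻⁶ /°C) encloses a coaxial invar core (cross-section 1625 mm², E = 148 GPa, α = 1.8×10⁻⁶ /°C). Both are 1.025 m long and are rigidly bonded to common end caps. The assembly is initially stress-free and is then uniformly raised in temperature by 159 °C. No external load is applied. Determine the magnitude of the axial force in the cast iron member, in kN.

P ≈ 98 kN (compressive in the cast iron)

Both members must finish at the same length. With the larger α, the cast iron tends to over-expand; the plates restrain it, putting the cast iron in compression and the invar in tension. With no external load the two internal forces are equal and opposite, magnitude P.
Equating the net (thermal + elastic) strains gives |α₁ − α₂|·ΔT = P·[1/(A₁E₁) + 1/(A₂E₂)].
|α₁ − α₂|·ΔT = 8.3×10⁻⁶ × 159 = 0.00132.
1/(A₁E₁) + 1/(A₂E₂) = 1/(1075×100×10³) + 1/(1625×148×10³) = 1.346×10⁻⁸ N⁻¹.
So P = 0.00132 / 1.346×10⁻⁸ = 98.04 kN.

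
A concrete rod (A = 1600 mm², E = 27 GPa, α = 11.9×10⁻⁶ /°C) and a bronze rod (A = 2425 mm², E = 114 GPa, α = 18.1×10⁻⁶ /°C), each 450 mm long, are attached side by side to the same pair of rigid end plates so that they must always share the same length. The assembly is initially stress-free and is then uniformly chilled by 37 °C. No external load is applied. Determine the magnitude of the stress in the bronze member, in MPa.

σ ≈ 3.53 MPa (tensile)

The bronze has the larger α, so on cooling it would change length more than the concrete if both were free. The rigid plates force a common final length, so the bronze is put into tension and the concrete into compression, with equal and opposite forces P (no external load).
Setting the final lengths equal and cancelling L: (α₁ − α₂)ΔT = P/(A₁E₁) + P/(A₂E₂).
|α₁ − α₂|·ΔT = 6.2×10⁻⁶ × 37 = 0.0002294.
1/(A₁E₁) + 1/(A₂E₂) = 1/(1600×27×10³) + 1/(2425×114×10³) = 2.677×10⁻⁸ N⁻¹.
So P = 0.0002294 / 2.677×10⁻⁸ = 8.571 kN.
σ_{bronze} = P/A₂ = 8571/2425 = 3.534 MPa, tensile.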